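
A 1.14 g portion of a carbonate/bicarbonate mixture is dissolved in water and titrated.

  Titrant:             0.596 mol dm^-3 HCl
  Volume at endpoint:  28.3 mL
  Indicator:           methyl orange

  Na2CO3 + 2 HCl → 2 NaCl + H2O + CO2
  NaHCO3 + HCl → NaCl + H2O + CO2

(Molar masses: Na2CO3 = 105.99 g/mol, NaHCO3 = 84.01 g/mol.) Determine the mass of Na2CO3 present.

0.473 g

n(HCl) = 0.0283 × 0.596 = 0.0169 mol
Let x = n(Na2CO3), y = n(NaHCO3).
Titrant: 2x + 1y = 0.0169;  mass: 105.99x + 84.01y = 1.14
Solving, x = 4.47 × 10^-3 mol, y = 7.94 × 10^-3 mol
mass of Na2CO3 = 4.47 × 10^-3 × 105.99 = 0.473 g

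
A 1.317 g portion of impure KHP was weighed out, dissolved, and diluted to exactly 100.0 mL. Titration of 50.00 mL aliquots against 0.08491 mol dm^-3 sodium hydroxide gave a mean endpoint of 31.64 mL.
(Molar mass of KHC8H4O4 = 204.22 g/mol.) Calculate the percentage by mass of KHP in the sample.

83.32 %

KHC8H4O4 + NaOH → KNaC8H4O4 + H2O
n(NaOH) per titration = 0.03164 × 0.08491 = 2.687 × 10^-3 mol
n(KHC8H4O4) in each aliquot = 2.687 × 10^-3 mol (1:1 ratio)
n(KHC8H4O4) in the whole flask = 2.687 × 10^-3 × 100.0/50.00 = 5.373 × 10^-3 mol
mass of KHC8H4O4 = 5.373 × 10^-3 × 204.22 = 1.097 g
% KHC8H4O4 = 1.097 / 1.317 × 100 = 83.32 %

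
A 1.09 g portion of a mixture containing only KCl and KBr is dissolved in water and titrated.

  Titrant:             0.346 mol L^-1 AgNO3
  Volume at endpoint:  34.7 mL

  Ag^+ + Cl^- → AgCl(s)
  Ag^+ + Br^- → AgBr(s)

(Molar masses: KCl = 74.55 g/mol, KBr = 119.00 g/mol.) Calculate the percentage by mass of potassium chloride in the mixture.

52.1 %

n(AgNO3) = 0.0347 × 0.346 = 0.0120 mol
Let x = n(KCl), y = n(KBr).
Titrant: 1x + 1y = 0.0120;  mass: 74.55x + 119.00y = 1.09
Solving, x = 7.62 × 10^-3 mol, y = 4.39 × 10^-3 mol
mass of KCl = 7.62 × 10^-3 × 74.55 = 0.568 g
% KCl = 0.568 / 1.09 × 100 = 52.1 %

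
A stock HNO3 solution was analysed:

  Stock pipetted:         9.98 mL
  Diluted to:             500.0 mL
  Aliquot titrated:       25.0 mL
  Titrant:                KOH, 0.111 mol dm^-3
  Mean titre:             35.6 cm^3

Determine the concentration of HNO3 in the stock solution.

7.92 mol/L

HNO3 + KOH → KNO3 + H2O
n(KOH) = 0.0356 × 0.111 = 3.95 × 10^-3 mol
n(HNO3) in the aliquot = 3.95 × 10^-3 mol (1:1 ratio)
[HNO3]_dilute = 3.95 × 10^-3 / 0.0250 = 0.158 mol/L
Dilution factor = 500.0 / 9.98 = 50.10
[HNO3]_stock = 0.158 × 50.10 = 7.92 mol/L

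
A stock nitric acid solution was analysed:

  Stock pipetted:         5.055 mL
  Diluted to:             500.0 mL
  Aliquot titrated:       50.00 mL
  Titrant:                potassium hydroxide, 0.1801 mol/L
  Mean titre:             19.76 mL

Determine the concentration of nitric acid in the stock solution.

7.040 mol/L

HNO3 + KOH → KNO3 + H2O
n(KOH) = 0.01976 × 0.1801 = 3.559 × 10^-3 mol
n(HNO3) in the aliquot = 3.559 × 10^-3 mol (1:1 ratio)
[HNO3]_dilute = 3.559 × 10^-3 / 0.05000 = 0.07118 mol/L
Dilution factor = 500.0 / 5.055 = 98.91
[HNO3]_stock = 0.07118 × 98.91 = 7.040 mol/L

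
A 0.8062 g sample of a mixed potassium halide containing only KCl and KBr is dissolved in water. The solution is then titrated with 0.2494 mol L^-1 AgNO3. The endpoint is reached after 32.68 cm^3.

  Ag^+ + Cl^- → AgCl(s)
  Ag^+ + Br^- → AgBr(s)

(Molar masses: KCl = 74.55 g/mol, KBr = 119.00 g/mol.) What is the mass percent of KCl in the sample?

34.05 %

n(AgNO3) = 0.03268 × 0.2494 = 8.150 × 10^-3 mol
Let x = n(KCl), y = n(KBr).
Titrant: 1x + 1y = 8.150 × 10^-3;  mass: 74.55x + 119.00y = 0.8062
Solving, x = 3.683 × 10^-3 mol, y = 4.468 × 10^-3 mol
mass of KCl = 3.683 × 10^-3 × 74.55 = 0.2745 g
% KCl = 0.2745 / 0.8062 × 100 = 34.05 %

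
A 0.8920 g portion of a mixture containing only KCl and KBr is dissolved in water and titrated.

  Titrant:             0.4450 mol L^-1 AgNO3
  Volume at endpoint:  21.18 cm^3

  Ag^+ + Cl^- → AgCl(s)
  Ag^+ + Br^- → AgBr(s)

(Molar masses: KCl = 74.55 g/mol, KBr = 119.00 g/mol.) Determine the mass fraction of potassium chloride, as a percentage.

43.17 %

n(AgNO3) = 0.02118 × 0.4450 = 9.425 × 10^-3 mol
Let x = n(KCl), y = n(KBr).
Titrant: 1x + 1y = 9.425 × 10^-3;  mass: 74.55x + 119.00y = 0.8920
Solving, x = 5.165 × 10^-3 mol, y = 4.260 × 10^-3 mol
mass of KCl = 5.165 × 10^-3 × 74.55 = 0.3851 g
% KCl = 0.3851 / 0.8920 × 100 = 43.17 %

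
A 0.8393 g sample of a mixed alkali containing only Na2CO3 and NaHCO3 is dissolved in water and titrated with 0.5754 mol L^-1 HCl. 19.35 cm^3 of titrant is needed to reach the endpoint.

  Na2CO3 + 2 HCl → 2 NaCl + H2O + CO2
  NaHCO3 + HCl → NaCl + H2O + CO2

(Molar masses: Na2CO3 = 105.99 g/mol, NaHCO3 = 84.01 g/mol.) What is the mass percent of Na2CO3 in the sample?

19.56 %

n(HCl) = 0.01935 × 0.5754 = 0.01113 mol
Let x = n(Na2CO3), y = n(NaHCO3).
Titrant: 2x + 1y = 0.01113;  mass: 105.99x + 84.01y = 0.8393
Solving, x = 1.549 × 10^-3 mol, y = 8.037 × 10^-3 mol
mass of Na2CO3 = 1.549 × 10^-3 × 105.99 = 0.1641 g
% Na2CO3 = 0.1641 / 0.8393 × 100 = 19.56 %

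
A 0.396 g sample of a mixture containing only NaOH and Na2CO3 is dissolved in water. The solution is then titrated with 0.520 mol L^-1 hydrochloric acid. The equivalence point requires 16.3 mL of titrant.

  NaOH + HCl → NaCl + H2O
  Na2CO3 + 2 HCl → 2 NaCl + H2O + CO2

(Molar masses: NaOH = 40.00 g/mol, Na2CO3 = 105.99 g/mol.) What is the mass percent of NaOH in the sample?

41.3 %

n(HCl) = 0.0163 × 0.520 = 8.48 × 10^-3 mol
Let x = n(NaOH), y = n(Na2CO3).
Titrant: 1x + 2y = 8.48 × 10^-3;  mass: 40.00x + 105.99y = 0.396
Solving, x = 4.09 × 10^-3 mol, y = 2.19 × 10^-3 mol
mass of NaOH = 4.09 × 10^-3 × 40.00 = 0.164 g
% NaOH = 0.164 / 0.396 × 100 = 41.3 %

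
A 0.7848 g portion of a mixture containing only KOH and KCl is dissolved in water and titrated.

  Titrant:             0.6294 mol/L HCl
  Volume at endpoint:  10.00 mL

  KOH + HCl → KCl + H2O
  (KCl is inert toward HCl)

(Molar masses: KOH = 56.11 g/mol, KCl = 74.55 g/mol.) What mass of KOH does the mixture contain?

0.3532 g

n(HCl) = 0.01000 × 0.6294 = 6.294 × 10^-3 mol
Let x = n(KOH), y = n(KCl).
Titrant: 1x = 6.294 × 10^-3;  mass: 56.11x + 74.55y = 0.7848
Solving, x = 6.294 × 10^-3 mol, y = 5.790 × 10^-3 mol
mass of KOH = 6.294 × 10^-3 × 56.11 = 0.3532 g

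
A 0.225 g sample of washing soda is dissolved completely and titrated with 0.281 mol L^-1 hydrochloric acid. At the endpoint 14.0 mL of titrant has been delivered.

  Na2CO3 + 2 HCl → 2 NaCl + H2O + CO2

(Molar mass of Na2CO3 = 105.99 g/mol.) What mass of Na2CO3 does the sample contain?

0.208 g

n(HCl) = 0.0140 L × 0.281 mol/L = 3.93 × 10^-3 mol
From the 1:2 ratio, n(Na2CO3) = 1/2 × 3.93 × 10^-3 = 1.97 × 10^-3 mol
mass of Na2CO3 = 1.97 × 10^-3 × 105.99 g/mol = 0.208 g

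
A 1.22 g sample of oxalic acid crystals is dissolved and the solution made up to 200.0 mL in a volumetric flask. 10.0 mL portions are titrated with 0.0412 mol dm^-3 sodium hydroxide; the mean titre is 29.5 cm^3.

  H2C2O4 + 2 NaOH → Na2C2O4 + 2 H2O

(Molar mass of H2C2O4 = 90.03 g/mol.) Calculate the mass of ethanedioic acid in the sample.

1.09 g

n(NaOH) per titration = 0.0295 × 0.0412 = 1.22 × 10^-3 mol
From the 1:2 ratio, n(H2C2O4) in each aliquot = 1/2 × 1.22 × 10^-3 = 6.08 × 10^-4 mol
n(H2C2O4) in the whole flask = 6.08 × 10^-4 × 200.0/10.0 = 0.0122 mol
mass of H2C2O4 = 0.0122 × 90.03 = 1.09 g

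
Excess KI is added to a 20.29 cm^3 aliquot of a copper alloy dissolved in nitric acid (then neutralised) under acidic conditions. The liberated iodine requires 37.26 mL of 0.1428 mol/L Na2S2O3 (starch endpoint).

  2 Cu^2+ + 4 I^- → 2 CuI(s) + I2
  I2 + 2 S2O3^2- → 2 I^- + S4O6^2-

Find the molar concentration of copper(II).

n(S2O3^2-) = 0.03726 × 0.1428 = 5.321 × 10^-3 mol
n(I2) = n(S2O3^2-)/2 = 2.660 × 10^-3 mol
From the 2:1 ratio, n(Cu2+) in the aliquot = 2/1 × 2.660 × 10^-3 = 5.321 × 10^-3 mol
[Cu2+] = 5.321 × 10^-3 / 0.02029 = 0.2622 mol/L

0.2622 mol/L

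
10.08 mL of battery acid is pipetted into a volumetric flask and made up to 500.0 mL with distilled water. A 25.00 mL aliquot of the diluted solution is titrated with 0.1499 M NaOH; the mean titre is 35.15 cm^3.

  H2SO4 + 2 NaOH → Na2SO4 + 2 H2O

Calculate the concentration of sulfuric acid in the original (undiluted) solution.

5.227 M

n(NaOH) = 0.03515 × 0.1499 = 5.269 × 10^-3 mol
From the 1:2 ratio, n(H2SO4) in the aliquot = 1/2 × 5.269 × 10^-3 = 2.634 × 10^-3 mol
[H2SO4]_dilute = 2.634 × 10^-3 / 0.02500 = 0.1054 mol/L
Dilution factor = 500.0 / 10.08 = 49.60
[H2SO4]_stock = 0.1054 × 49.60 = 5.227 mol/L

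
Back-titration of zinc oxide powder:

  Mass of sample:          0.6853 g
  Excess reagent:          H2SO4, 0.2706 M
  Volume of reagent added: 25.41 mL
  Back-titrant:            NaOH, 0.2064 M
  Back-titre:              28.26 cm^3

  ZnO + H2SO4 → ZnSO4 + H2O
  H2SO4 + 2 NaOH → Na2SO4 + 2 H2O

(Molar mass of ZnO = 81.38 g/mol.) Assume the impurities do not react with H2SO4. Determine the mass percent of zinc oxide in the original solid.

47.02 %

n(H2SO4) added = 0.02541 × 0.2706 = 6.876 × 10^-3 mol
n(NaOH) used in back-titration = 0.02826 × 0.2064 = 5.833 × 10^-3 mol
From the 1:2 ratio, n(H2SO4) left over = 1/2 × 5.833 × 10^-3 = 2.916 × 10^-3 mol
n(H2SO4) consumed by analyte = 6.876 × 10^-3 − 2.916 × 10^-3 = 3.960 × 10^-3 mol
n(ZnO) = 3.960 × 10^-3 mol (1:1 ratio)
mass of ZnO = 3.960 × 10^-3 × 81.38 = 0.3222 g
% ZnO = 0.3222 / 0.6853 × 100 = 47.02 %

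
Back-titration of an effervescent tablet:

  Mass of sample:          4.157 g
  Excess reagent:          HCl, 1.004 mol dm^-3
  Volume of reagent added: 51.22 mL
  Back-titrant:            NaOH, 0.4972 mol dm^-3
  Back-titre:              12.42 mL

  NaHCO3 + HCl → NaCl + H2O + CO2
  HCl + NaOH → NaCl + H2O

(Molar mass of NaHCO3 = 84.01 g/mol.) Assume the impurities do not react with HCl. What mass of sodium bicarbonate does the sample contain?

3.801 g

n(HCl) added = 0.05122 × 1.004 = 0.05142 mol
n(NaOH) used in back-titration = 0.01242 × 0.4972 = 6.175 × 10^-3 mol
n(HCl) left over = 6.175 × 10^-3 mol (1:1 ratio)
n(HCl) consumed by analyte = 0.05142 − 6.175 × 10^-3 = 0.04525 mol
n(NaHCO3) = 0.04525 mol (1:1 ratio)
mass of NaHCO3 = 0.04525 × 84.01 = 3.801 g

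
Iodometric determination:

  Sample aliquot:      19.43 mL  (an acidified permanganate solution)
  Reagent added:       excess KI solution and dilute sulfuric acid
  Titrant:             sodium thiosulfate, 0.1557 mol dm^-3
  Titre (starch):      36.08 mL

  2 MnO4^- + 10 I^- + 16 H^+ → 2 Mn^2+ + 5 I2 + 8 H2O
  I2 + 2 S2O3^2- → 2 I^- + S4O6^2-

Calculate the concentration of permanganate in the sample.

n(S2O3^2-) = 0.03608 × 0.1557 = 5.618 × 10^-3 mol
n(I2) = n(S2O3^2-)/2 = 2.809 × 10^-3 mol
From the 2:5 ratio, n(MnO4^-) in the aliquot = 2/5 × 2.809 × 10^-3 = 1.124 × 10^-3 mol
[MnO4^-] = 1.124 × 10^-3 / 0.01943 = 0.05782 mol/L

0.05782 mol/L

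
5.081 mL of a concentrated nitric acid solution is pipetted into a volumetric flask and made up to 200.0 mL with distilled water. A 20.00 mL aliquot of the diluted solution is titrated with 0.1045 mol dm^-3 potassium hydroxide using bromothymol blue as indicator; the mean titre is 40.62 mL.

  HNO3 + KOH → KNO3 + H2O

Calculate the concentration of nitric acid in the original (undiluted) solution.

8.354 mol/L

n(KOH) = 0.04062 × 0.1045 = 4.245 × 10^-3 mol
n(HNO3) in the aliquot = 4.245 × 10^-3 mol (1:1 ratio)
[HNO3]_dilute = 4.245 × 10^-3 / 0.02000 = 0.2122 mol/L
Dilution factor = 200.0 / 5.081 = 39.36
[HNO3]_stock = 0.2122 × 39.36 = 8.354 mol/L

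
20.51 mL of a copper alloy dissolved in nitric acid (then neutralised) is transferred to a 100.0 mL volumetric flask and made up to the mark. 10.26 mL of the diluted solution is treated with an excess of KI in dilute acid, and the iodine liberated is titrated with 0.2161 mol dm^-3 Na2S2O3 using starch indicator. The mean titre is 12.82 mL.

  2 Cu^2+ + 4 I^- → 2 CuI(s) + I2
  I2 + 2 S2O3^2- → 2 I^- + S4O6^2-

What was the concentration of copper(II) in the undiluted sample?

1.317 mol/L

n(S2O3^2-) = 0.01282 × 0.2161 = 2.770 × 10^-3 mol
n(I2) = n(S2O3^2-)/2 = 1.385 × 10^-3 mol
From the 2:1 ratio, n(Cu2+) in the aliquot = 2/1 × 1.385 × 10^-3 = 2.770 × 10^-3 mol
[Cu2+]_dilute = 2.770 × 10^-3 / 0.01026 = 0.2700 mol/L
[Cu2+]_original = 0.2700 × 100.0/20.51 = 1.317 mol/L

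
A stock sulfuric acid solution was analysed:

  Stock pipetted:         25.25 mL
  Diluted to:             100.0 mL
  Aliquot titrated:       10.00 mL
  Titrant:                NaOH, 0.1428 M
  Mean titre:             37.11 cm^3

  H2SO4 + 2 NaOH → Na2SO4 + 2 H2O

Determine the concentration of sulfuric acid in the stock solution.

1.049 M

n(NaOH) = 0.03711 × 0.1428 = 5.299 × 10^-3 mol
From the 1:2 ratio, n(H2SO4) in the aliquot = 1/2 × 5.299 × 10^-3 = 2.650 × 10^-3 mol
[H2SO4]_dilute = 2.650 × 10^-3 / 0.01000 = 0.2650 mol/L
Dilution factor = 100.0 / 25.25 = 3.960
[H2SO4]_stock = 0.2650 × 3.960 = 1.049 mol/L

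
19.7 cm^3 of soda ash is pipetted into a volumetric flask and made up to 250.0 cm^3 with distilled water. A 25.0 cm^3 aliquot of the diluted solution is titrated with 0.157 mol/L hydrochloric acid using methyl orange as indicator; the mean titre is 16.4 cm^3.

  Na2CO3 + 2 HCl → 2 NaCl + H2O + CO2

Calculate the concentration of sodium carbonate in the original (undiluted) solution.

n(HCl) = 0.0164 × 0.157 = 2.57 × 10^-3 mol
From the 1:2 ratio, n(Na2CO3) in the aliquot = 1/2 × 2.57 × 10^-3 = 1.29 × 10^-3 mol
[Na2CO3]_dilute = 1.29 × 10^-3 / 0.0250 = 0.0515 mol/L
Dilution factor = 250.0 / 19.7 = 12.69
[Na2CO3]_stock = 0.0515 × 12.69 = 0.654 mol/L

0.654 mol/L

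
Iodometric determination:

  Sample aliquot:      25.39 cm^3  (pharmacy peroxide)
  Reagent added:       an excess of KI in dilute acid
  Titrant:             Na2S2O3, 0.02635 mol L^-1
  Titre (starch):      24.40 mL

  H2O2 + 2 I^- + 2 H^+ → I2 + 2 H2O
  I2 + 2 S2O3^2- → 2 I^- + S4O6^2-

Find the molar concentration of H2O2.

0.01266 mol/L

n(S2O3^2-) = 0.02440 × 0.02635 = 6.429 × 10^-4 mol
n(I2) = n(S2O3^2-)/2 = 3.215 × 10^-4 mol
n(H2O2) in the aliquot = 3.215 × 10^-4 mol (1:1 ratio)
[H2O2] = 3.215 × 10^-4 / 0.02539 = 0.01266 mol/L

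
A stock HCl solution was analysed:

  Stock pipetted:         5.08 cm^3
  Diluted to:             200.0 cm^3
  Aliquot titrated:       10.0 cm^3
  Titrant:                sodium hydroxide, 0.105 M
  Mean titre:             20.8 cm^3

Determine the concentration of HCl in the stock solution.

HCl + NaOH → NaCl + H2O
n(NaOH) = 0.0208 × 0.105 = 2.18 × 10^-3 mol
n(HCl) in the aliquot = 2.18 × 10^-3 mol (1:1 ratio)
[HCl]_dilute = 2.18 × 10^-3 / 0.0100 = 0.218 mol/L
Dilution factor = 200.0 / 5.08 = 39.37
[HCl]_stock = 0.218 × 39.37 = 8.60 mol/L

8.60 M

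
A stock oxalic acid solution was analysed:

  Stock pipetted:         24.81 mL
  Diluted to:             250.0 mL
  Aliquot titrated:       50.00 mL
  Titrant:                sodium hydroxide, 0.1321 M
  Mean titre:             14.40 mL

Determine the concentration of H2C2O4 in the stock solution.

H2C2O4 + 2 NaOH → Na2C2O4 + 2 H2O
n(NaOH) = 0.01440 × 0.1321 = 1.902 × 10^-3 mol
From the 1:2 ratio, n(H2C2O4) in the aliquot = 1/2 × 1.902 × 10^-3 = 9.511 × 10^-4 mol
[H2C2O4]_dilute = 9.511 × 10^-4 / 0.05000 = 0.01902 mol/L
Dilution factor = 250.0 / 24.81 = 10.08
[H2C2O4]_stock = 0.01902 × 10.08 = 0.1917 mol/L

0.1917 M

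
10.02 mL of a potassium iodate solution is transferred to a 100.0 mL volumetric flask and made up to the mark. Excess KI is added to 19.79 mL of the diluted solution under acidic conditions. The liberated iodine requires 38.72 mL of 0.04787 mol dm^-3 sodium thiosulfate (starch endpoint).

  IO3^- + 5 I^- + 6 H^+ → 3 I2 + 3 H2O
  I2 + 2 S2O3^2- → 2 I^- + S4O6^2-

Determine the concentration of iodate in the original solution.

0.1558 mol/L

n(S2O3^2-) = 0.03872 × 0.04787 = 1.854 × 10^-3 mol
n(I2) = n(S2O3^2-)/2 = 9.268 × 10^-4 mol
From the 1:3 ratio, n(IO3^-) in the aliquot = 1/3 × 9.268 × 10^-4 = 3.089 × 10^-4 mol
[IO3^-]_dilute = 3.089 × 10^-4 / 0.01979 = 0.01561 mol/L
[IO3^-]_original = 0.01561 × 100.0/10.02 = 0.1558 mol/L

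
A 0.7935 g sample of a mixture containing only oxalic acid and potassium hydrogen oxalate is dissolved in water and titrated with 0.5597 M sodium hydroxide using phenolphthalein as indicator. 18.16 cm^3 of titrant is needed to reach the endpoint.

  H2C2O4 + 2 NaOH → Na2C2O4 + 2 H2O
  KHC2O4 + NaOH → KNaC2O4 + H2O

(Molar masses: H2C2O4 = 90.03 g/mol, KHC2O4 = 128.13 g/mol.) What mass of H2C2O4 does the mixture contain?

0.2756 g

n(NaOH) = 0.01816 × 0.5597 = 0.01016 mol
Let x = n(H2C2O4), y = n(KHC2O4).
Titrant: 2x + 1y = 0.01016;  mass: 90.03x + 128.13y = 0.7935
Solving, x = 3.061 × 10^-3 mol, y = 4.042 × 10^-3 mol
mass of H2C2O4 = 3.061 × 10^-3 × 90.03 = 0.2756 g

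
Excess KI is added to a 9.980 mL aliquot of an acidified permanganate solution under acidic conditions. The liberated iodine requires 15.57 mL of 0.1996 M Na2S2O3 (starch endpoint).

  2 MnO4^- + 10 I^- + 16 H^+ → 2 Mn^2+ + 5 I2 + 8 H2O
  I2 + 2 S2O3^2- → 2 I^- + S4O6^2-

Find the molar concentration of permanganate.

0.06228 M

n(S2O3^2-) = 0.01557 × 0.1996 = 3.108 × 10^-3 mol
n(I2) = n(S2O3^2-)/2 = 1.554 × 10^-3 mol
From the 2:5 ratio, n(MnO4^-) in the aliquot = 2/5 × 1.554 × 10^-3 = 6.216 × 10^-4 mol
[MnO4^-] = 6.216 × 10^-4 / 0.009980 = 0.06228 mol/L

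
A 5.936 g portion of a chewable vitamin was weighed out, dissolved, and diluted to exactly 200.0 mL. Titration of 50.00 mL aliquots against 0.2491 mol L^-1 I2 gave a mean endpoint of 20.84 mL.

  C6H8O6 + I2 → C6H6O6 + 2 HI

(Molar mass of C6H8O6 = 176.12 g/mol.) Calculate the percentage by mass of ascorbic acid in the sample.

n(I2) per titration = 0.02084 × 0.2491 = 5.191 × 10^-3 mol
n(C6H8O6) in each aliquot = 5.191 × 10^-3 mol (1:1 ratio)
n(C6H8O6) in the whole flask = 5.191 × 10^-3 × 200.0/50.00 = 0.02076 mol
mass of C6H8O6 = 0.02076 × 176.12 = 3.657 g
% C6H8O6 = 3.657 / 5.936 × 100 = 61.61 %

61.61 %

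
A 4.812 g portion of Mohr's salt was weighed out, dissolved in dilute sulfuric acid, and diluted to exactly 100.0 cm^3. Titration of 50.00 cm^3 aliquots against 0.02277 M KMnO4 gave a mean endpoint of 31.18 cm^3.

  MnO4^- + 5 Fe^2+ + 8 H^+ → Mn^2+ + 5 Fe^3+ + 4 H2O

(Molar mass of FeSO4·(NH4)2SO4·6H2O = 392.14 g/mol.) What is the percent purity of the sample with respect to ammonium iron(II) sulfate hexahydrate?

n(KMnO4) per titration = 0.03118 × 0.02277 = 7.100 × 10^-4 mol
From the 5:1 ratio, n(FeSO4·(NH4)2SO4·6H2O) in each aliquot = 5/1 × 7.100 × 10^-4 = 3.550 × 10^-3 mol
n(FeSO4·(NH4)2SO4·6H2O) in the whole flask = 3.550 × 10^-3 × 100.0/50.00 = 7.100 × 10^-3 mol
mass of FeSO4·(NH4)2SO4·6H2O = 7.100 × 10^-3 × 392.14 = 2.784 g
% FeSO4·(NH4)2SO4·6H2O = 2.784 / 4.812 × 100 = 57.86 %

57.86 %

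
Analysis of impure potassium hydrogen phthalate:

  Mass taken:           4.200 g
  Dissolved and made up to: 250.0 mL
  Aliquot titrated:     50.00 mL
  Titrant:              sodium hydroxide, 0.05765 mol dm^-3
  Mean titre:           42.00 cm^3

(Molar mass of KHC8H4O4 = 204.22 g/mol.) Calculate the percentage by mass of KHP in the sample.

KHC8H4O4 + NaOH → KNaC8H4O4 + H2O
n(NaOH) per titration = 0.04200 × 0.05765 = 2.421 × 10^-3 mol
n(KHC8H4O4) in each aliquot = 2.421 × 10^-3 mol (1:1 ratio)
n(KHC8H4O4) in the whole flask = 2.421 × 10^-3 × 250.0/50.00 = 0.01211 mol
mass of KHC8H4O4 = 0.01211 × 204.22 = 2.472 g
% KHC8H4O4 = 2.472 / 4.200 × 100 = 58.87 %

58.87 %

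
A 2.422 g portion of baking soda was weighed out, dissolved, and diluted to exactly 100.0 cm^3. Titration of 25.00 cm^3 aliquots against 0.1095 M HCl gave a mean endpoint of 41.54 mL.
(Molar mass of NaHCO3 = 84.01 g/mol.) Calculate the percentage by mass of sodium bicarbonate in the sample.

63.11 %

NaHCO3 + HCl → NaCl + H2O + CO2
n(HCl) per titration = 0.04154 × 0.1095 = 4.549 × 10^-3 mol
n(NaHCO3) in each aliquot = 4.549 × 10^-3 mol (1:1 ratio)
n(NaHCO3) in the whole flask = 4.549 × 10^-3 × 100.0/25.00 = 0.01819 mol
mass of NaHCO3 = 0.01819 × 84.01 = 1.529 g
% NaHCO3 = 1.529 / 2.422 × 100 = 63.11 %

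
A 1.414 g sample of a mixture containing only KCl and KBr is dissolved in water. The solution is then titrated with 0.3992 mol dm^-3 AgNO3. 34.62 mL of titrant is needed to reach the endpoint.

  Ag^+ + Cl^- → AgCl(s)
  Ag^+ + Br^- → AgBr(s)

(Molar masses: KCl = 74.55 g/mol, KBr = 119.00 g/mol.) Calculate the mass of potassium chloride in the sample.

n(AgNO3) = 0.03462 × 0.3992 = 0.01382 mol
Let x = n(KCl), y = n(KBr).
Titrant: 1x + 1y = 0.01382;  mass: 74.55x + 119.00y = 1.414
Solving, x = 5.188 × 10^-3 mol, y = 8.632 × 10^-3 mol
mass of KCl = 5.188 × 10^-3 × 74.55 = 0.3868 g

0.3868 g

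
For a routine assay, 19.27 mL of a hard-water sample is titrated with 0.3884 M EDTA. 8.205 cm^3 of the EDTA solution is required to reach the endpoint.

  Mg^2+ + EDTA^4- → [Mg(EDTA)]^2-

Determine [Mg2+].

n(EDTA) = 0.008205 L × 0.3884 mol/L = 3.187 × 10^-3 mol
n(Mg2+) = 3.187 × 10^-3 mol (1:1 mole ratio)
[Mg2+] = 3.187 × 10^-3 mol / 0.01927 L = 0.1654 mol/L

0.1654 M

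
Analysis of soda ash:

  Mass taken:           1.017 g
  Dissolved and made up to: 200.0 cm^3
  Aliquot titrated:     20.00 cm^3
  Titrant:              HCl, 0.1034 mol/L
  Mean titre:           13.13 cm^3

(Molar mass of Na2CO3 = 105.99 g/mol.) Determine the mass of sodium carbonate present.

Na2CO3 + 2 HCl → 2 NaCl + H2O + CO2
n(HCl) per titration = 0.01313 × 0.1034 = 1.358 × 10^-3 mol
From the 1:2 ratio, n(Na2CO3) in each aliquot = 1/2 × 1.358 × 10^-3 = 6.788 × 10^-4 mol
n(Na2CO3) in the whole flask = 6.788 × 10^-4 × 200.0/20.00 = 6.788 × 10^-3 mol
mass of Na2CO3 = 6.788 × 10^-3 × 105.99 = 0.7195 g

0.7195 g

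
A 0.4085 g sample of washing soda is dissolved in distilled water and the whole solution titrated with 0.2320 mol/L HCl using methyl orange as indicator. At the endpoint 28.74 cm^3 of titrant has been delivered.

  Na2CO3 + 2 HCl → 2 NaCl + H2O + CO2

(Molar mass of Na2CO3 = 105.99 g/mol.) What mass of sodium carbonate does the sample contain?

n(HCl) = 0.02874 L × 0.2320 mol/L = 6.668 × 10^-3 mol
From the 1:2 ratio, n(Na2CO3) = 1/2 × 6.668 × 10^-3 = 3.334 × 10^-3 mol
mass of Na2CO3 = 3.334 × 10^-3 × 105.99 g/mol = 0.3534 g

0.3534 g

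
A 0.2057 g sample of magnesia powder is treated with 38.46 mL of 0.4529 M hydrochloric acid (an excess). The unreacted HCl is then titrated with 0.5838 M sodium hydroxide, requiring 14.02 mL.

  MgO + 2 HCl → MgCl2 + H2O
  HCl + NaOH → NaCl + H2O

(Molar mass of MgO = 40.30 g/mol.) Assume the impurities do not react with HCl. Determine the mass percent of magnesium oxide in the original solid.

90.45 %

n(HCl) added = 0.03846 × 0.4529 = 0.01742 mol
n(NaOH) used in back-titration = 0.01402 × 0.5838 = 8.185 × 10^-3 mol
n(HCl) left over = 8.185 × 10^-3 mol (1:1 ratio)
n(HCl) consumed by analyte = 0.01742 − 8.185 × 10^-3 = 9.234 × 10^-3 mol
From the 1:2 ratio, n(MgO) = 1/2 × 9.234 × 10^-3 = 4.617 × 10^-3 mol
mass of MgO = 4.617 × 10^-3 × 40.30 = 0.1861 g
% MgO = 0.1861 / 0.2057 × 100 = 90.45 %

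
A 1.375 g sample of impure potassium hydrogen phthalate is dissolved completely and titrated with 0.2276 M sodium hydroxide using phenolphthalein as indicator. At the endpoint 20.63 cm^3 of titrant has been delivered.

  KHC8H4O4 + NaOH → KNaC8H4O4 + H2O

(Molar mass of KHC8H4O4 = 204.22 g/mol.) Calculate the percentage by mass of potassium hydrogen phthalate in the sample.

n(NaOH) = 0.02063 L × 0.2276 mol/L = 4.695 × 10^-3 mol
n(KHC8H4O4) = 4.695 × 10^-3 mol (1:1 ratio)
mass of KHC8H4O4 = 4.695 × 10^-3 × 204.22 g/mol = 0.9589 g
% KHC8H4O4 = 0.9589 / 1.375 × 100 = 69.74 %

69.74 %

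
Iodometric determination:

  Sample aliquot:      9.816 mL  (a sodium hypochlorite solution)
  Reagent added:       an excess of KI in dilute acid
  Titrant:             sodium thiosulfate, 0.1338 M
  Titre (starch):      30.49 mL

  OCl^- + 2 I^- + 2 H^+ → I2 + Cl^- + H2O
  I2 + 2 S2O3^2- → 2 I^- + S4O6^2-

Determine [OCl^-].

0.2078 M

n(S2O3^2-) = 0.03049 × 0.1338 = 4.080 × 10^-3 mol
n(I2) = n(S2O3^2-)/2 = 2.040 × 10^-3 mol
n(OCl^-) in the aliquot = 2.040 × 10^-3 mol (1:1 ratio)
[OCl^-] = 2.040 × 10^-3 / 0.009816 = 0.2078 mol/L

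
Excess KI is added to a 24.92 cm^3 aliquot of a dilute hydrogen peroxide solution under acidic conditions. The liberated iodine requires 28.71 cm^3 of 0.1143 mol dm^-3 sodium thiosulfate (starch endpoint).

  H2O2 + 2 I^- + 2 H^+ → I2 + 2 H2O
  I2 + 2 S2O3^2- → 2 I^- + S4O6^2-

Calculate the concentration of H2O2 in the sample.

0.06584 mol/L

n(S2O3^2-) = 0.02871 × 0.1143 = 3.282 × 10^-3 mol
n(I2) = n(S2O3^2-)/2 = 1.641 × 10^-3 mol
n(H2O2) in the aliquot = 1.641 × 10^-3 mol (1:1 ratio)
[H2O2] = 1.641 × 10^-3 / 0.02492 = 0.06584 mol/L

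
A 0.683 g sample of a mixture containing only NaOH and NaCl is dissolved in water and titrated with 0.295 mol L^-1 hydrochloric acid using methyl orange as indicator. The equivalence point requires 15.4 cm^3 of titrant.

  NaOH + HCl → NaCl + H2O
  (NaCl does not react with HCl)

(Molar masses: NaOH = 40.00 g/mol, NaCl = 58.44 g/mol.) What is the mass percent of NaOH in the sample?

n(HCl) = 0.0154 × 0.295 = 4.54 × 10^-3 mol
Let x = n(NaOH), y = n(NaCl).
Titrant: 1x = 4.54 × 10^-3;  mass: 40.00x + 58.44y = 0.683
Solving, x = 4.54 × 10^-3 mol, y = 8.58 × 10^-3 mol
mass of NaOH = 4.54 × 10^-3 × 40.00 = 0.182 g
% NaOH = 0.182 / 0.683 × 100 = 26.6 %

26.6 %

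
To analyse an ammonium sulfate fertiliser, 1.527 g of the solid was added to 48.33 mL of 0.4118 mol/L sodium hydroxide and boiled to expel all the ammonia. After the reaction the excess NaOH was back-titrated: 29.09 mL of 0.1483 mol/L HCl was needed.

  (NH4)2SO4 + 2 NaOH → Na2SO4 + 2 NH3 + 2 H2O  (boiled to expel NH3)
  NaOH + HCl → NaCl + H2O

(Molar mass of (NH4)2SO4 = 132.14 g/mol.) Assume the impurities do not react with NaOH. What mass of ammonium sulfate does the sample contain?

n(NaOH) added = 0.04833 × 0.4118 = 0.01990 mol
n(HCl) used in back-titration = 0.02909 × 0.1483 = 4.314 × 10^-3 mol
n(NaOH) left over = 4.314 × 10^-3 mol (1:1 ratio)
n(NaOH) consumed by analyte = 0.01990 − 4.314 × 10^-3 = 0.01559 mol
From the 1:2 ratio, n((NH4)2SO4) = 1/2 × 0.01559 = 7.794 × 10^-3 mol
mass of (NH4)2SO4 = 7.794 × 10^-3 × 132.14 = 1.030 g

1.030 g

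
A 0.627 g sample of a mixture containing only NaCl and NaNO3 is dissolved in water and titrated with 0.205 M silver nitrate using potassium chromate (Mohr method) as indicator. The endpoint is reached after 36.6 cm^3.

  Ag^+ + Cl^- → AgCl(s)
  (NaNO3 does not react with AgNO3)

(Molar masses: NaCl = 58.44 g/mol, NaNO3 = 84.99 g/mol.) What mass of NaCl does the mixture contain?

0.438 g

n(AgNO3) = 0.0366 × 0.205 = 7.50 × 10^-3 mol
Let x = n(NaCl), y = n(NaNO3).
Titrant: 1x = 7.50 × 10^-3;  mass: 58.44x + 84.99y = 0.627
Solving, x = 7.50 × 10^-3 mol, y = 2.22 × 10^-3 mol
mass of NaCl = 7.50 × 10^-3 × 58.44 = 0.438 g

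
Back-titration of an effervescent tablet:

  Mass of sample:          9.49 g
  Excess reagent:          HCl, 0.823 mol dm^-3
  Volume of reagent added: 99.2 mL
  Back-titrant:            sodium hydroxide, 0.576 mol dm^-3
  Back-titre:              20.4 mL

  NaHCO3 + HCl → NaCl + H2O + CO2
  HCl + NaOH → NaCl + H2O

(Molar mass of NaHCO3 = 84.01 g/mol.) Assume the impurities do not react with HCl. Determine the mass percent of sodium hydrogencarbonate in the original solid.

n(HCl) added = 0.0992 × 0.823 = 0.0816 mol
n(NaOH) used in back-titration = 0.0204 × 0.576 = 0.0118 mol
n(HCl) left over = 0.0118 mol (1:1 ratio)
n(HCl) consumed by analyte = 0.0816 − 0.0118 = 0.0699 mol
n(NaHCO3) = 0.0699 mol (1:1 ratio)
mass of NaHCO3 = 0.0699 × 84.01 = 5.87 g
% NaHCO3 = 5.87 / 9.49 × 100 = 61.9 %

61.9 %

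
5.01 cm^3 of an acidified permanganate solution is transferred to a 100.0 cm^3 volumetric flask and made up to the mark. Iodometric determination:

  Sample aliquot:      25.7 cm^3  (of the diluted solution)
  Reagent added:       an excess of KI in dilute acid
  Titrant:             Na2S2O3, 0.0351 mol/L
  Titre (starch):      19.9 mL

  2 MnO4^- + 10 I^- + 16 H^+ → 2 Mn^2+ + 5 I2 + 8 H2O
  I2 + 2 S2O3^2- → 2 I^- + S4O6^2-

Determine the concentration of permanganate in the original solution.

0.108 mol/L

n(S2O3^2-) = 0.0199 × 0.0351 = 6.98 × 10^-4 mol
n(I2) = n(S2O3^2-)/2 = 3.49 × 10^-4 mol
From the 2:5 ratio, n(MnO4^-) in the aliquot = 2/5 × 3.49 × 10^-4 = 1.40 × 10^-4 mol
[MnO4^-]_dilute = 1.40 × 10^-4 / 0.0257 = 0.00544 mol/L
[MnO4^-]_original = 0.00544 × 100.0/5.01 = 0.108 mol/L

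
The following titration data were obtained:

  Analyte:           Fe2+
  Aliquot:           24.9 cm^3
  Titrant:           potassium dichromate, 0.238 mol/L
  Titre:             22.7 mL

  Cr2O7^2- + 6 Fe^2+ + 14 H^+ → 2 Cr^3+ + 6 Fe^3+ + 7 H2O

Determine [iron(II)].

1.30 mol/L

n(K2Cr2O7) = 0.0227 L × 0.238 mol/L = 5.40 × 10^-3 mol
From the 6:1 mole ratio, n(Fe2+) = 6/1 × 5.40 × 10^-3 = 0.0324 mol
[Fe2+] = 0.0324 mol / 0.0249 L = 1.30 mol/L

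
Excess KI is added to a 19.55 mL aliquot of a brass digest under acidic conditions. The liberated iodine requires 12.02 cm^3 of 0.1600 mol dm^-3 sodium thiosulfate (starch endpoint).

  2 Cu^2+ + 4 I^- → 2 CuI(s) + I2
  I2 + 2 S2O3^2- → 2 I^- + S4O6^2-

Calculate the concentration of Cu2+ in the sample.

0.09837 mol/L

n(S2O3^2-) = 0.01202 × 0.1600 = 1.923 × 10^-3 mol
n(I2) = n(S2O3^2-)/2 = 9.616 × 10^-4 mol
From the 2:1 ratio, n(Cu2+) in the aliquot = 2/1 × 9.616 × 10^-4 = 1.923 × 10^-3 mol
[Cu2+] = 1.923 × 10^-3 / 0.01955 = 0.09837 mol/L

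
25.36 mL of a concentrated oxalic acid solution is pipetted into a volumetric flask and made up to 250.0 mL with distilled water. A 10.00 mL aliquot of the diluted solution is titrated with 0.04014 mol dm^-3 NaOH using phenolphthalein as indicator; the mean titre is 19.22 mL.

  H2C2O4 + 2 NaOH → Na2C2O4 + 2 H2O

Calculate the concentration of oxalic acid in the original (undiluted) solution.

n(NaOH) = 0.01922 × 0.04014 = 7.715 × 10^-4 mol
From the 1:2 ratio, n(H2C2O4) in the aliquot = 1/2 × 7.715 × 10^-4 = 3.857 × 10^-4 mol
[H2C2O4]_dilute = 3.857 × 10^-4 / 0.01000 = 0.03857 mol/L
Dilution factor = 250.0 / 25.36 = 9.858
[H2C2O4]_stock = 0.03857 × 9.858 = 0.3803 mol/L

0.3803 mol/L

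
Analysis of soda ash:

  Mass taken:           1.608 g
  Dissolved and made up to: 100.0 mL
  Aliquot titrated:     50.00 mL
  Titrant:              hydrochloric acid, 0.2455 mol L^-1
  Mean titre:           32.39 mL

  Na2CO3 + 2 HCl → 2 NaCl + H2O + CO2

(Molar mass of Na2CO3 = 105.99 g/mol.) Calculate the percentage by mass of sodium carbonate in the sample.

n(HCl) per titration = 0.03239 × 0.2455 = 7.952 × 10^-3 mol
From the 1:2 ratio, n(Na2CO3) in each aliquot = 1/2 × 7.952 × 10^-3 = 3.976 × 10^-3 mol
n(Na2CO3) in the whole flask = 3.976 × 10^-3 × 100.0/50.00 = 7.952 × 10^-3 mol
mass of Na2CO3 = 7.952 × 10^-3 × 105.99 = 0.8428 g
% Na2CO3 = 0.8428 / 1.608 × 100 = 52.41 %

52.41 %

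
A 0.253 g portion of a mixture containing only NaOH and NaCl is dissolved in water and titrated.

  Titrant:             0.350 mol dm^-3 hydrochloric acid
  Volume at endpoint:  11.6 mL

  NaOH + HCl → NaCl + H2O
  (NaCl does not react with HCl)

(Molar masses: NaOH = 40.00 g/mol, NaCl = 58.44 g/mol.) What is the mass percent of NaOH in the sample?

n(HCl) = 0.0116 × 0.350 = 4.06 × 10^-3 mol
Let x = n(NaOH), y = n(NaCl).
Titrant: 1x = 4.06 × 10^-3;  mass: 40.00x + 58.44y = 0.253
Solving, x = 4.06 × 10^-3 mol, y = 1.55 × 10^-3 mol
mass of NaOH = 4.06 × 10^-3 × 40.00 = 0.162 g
% NaOH = 0.162 / 0.253 × 100 = 64.2 %

64.2 %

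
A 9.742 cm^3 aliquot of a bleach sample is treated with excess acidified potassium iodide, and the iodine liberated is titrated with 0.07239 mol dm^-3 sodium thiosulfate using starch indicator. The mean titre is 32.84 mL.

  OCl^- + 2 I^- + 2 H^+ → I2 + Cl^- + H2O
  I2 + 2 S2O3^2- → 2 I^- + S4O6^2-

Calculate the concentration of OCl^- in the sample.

0.1220 mol/L

n(S2O3^2-) = 0.03284 × 0.07239 = 2.377 × 10^-3 mol
n(I2) = n(S2O3^2-)/2 = 1.189 × 10^-3 mol
n(OCl^-) in the aliquot = 1.189 × 10^-3 mol (1:1 ratio)
[OCl^-] = 1.189 × 10^-3 / 0.009742 = 0.1220 mol/L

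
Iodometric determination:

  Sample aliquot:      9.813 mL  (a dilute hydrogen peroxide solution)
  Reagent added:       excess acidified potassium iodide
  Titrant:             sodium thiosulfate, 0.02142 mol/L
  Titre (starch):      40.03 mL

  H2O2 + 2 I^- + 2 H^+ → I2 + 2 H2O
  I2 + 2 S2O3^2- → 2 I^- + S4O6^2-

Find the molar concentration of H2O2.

0.04369 mol/L

n(S2O3^2-) = 0.04003 × 0.02142 = 8.574 × 10^-4 mol
n(I2) = n(S2O3^2-)/2 = 4.287 × 10^-4 mol
n(H2O2) in the aliquot = 4.287 × 10^-4 mol (1:1 ratio)
[H2O2] = 4.287 × 10^-4 / 0.009813 = 0.04369 mol/L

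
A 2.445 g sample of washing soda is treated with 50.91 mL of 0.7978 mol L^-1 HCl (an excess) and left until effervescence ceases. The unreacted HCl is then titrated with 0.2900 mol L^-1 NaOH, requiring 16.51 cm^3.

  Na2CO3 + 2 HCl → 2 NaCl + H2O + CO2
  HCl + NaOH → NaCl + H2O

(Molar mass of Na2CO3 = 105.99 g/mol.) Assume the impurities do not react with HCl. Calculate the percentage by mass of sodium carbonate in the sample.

n(HCl) added = 0.05091 × 0.7978 = 0.04062 mol
n(NaOH) used in back-titration = 0.01651 × 0.2900 = 4.788 × 10^-3 mol
n(HCl) left over = 4.788 × 10^-3 mol (1:1 ratio)
n(HCl) consumed by analyte = 0.04062 − 4.788 × 10^-3 = 0.03583 mol
From the 1:2 ratio, n(Na2CO3) = 1/2 × 0.03583 = 0.01791 mol
mass of Na2CO3 = 0.01791 × 105.99 = 1.899 g
% Na2CO3 = 1.899 / 2.445 × 100 = 77.66 %

77.66 %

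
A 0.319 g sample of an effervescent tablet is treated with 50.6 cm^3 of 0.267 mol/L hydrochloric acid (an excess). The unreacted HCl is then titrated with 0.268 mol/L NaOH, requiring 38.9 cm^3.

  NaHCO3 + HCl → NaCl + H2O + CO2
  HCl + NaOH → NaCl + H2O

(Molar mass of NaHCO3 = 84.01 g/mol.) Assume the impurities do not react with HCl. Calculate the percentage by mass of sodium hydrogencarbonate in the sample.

81.2 %

n(HCl) added = 0.0506 × 0.267 = 0.0135 mol
n(NaOH) used in back-titration = 0.0389 × 0.268 = 0.0104 mol
n(HCl) left over = 0.0104 mol (1:1 ratio)
n(HCl) consumed by analyte = 0.0135 − 0.0104 = 3.09 × 10^-3 mol
n(NaHCO3) = 3.09 × 10^-3 mol (1:1 ratio)
mass of NaHCO3 = 3.09 × 10^-3 × 84.01 = 0.259 g
% NaHCO3 = 0.259 / 0.319 × 100 = 81.2 %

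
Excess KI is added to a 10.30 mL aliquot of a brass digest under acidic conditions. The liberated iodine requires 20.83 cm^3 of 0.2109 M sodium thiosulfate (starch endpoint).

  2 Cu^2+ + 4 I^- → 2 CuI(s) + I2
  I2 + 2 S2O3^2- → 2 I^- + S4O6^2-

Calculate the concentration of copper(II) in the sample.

n(S2O3^2-) = 0.02083 × 0.2109 = 4.393 × 10^-3 mol
n(I2) = n(S2O3^2-)/2 = 2.197 × 10^-3 mol
From the 2:1 ratio, n(Cu2+) in the aliquot = 2/1 × 2.197 × 10^-3 = 4.393 × 10^-3 mol
[Cu2+] = 4.393 × 10^-3 / 0.01030 = 0.4265 mol/L

0.4265 M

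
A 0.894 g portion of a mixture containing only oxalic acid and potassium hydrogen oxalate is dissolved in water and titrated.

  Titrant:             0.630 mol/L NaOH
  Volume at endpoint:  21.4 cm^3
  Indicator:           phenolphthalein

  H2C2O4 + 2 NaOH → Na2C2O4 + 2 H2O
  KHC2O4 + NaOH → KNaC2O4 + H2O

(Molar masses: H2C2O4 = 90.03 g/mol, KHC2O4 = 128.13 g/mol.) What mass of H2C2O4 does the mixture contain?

n(NaOH) = 0.0214 × 0.630 = 0.0135 mol
Let x = n(H2C2O4), y = n(KHC2O4).
Titrant: 2x + 1y = 0.0135;  mass: 90.03x + 128.13y = 0.894
Solving, x = 5.01 × 10^-3 mol, y = 3.45 × 10^-3 mol
mass of H2C2O4 = 5.01 × 10^-3 × 90.03 = 0.451 g

0.451 g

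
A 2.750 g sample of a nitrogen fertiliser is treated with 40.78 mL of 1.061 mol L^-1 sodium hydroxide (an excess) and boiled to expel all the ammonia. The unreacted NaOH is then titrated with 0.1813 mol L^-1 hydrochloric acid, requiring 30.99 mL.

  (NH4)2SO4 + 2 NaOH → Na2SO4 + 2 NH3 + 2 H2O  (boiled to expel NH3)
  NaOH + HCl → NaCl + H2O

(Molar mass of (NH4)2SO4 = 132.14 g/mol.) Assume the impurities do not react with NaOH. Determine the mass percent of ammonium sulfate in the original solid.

n(NaOH) added = 0.04078 × 1.061 = 0.04327 mol
n(HCl) used in back-titration = 0.03099 × 0.1813 = 5.618 × 10^-3 mol
n(NaOH) left over = 5.618 × 10^-3 mol (1:1 ratio)
n(NaOH) consumed by analyte = 0.04327 − 5.618 × 10^-3 = 0.03765 mol
From the 1:2 ratio, n((NH4)2SO4) = 1/2 × 0.03765 = 0.01882 mol
mass of (NH4)2SO4 = 0.01882 × 132.14 = 2.487 g
% (NH4)2SO4 = 2.487 / 2.750 × 100 = 90.45 %

90.45 %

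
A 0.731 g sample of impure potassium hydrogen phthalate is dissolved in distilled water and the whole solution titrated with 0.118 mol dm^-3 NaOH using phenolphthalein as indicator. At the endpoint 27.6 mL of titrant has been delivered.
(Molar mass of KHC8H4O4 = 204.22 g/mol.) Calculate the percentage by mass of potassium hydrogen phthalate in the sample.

91.0 %

KHC8H4O4 + NaOH → KNaC8H4O4 + H2O
n(NaOH) = 0.0276 L × 0.118 mol/L = 3.26 × 10^-3 mol
n(KHC8H4O4) = 3.26 × 10^-3 mol (1:1 ratio)
mass of KHC8H4O4 = 3.26 × 10^-3 × 204.22 g/mol = 0.665 g
% KHC8H4O4 = 0.665 / 0.731 × 100 = 91.0 %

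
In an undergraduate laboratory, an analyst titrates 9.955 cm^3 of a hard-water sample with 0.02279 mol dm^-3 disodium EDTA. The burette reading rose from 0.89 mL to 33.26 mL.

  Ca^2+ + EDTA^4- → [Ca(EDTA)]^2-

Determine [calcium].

0.07410 mol/L

n(EDTA) = 0.03237 L × 0.02279 mol/L = 7.377 × 10^-4 mol
n(Ca2+) = 7.377 × 10^-4 mol (1:1 mole ratio)
[Ca2+] = 7.377 × 10^-4 mol / 0.009955 L = 0.07410 mol/L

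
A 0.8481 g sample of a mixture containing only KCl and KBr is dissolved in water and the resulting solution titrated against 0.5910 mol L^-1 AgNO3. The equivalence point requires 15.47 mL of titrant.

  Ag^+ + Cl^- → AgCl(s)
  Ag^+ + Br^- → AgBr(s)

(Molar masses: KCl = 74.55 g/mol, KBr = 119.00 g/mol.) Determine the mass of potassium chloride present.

n(AgNO3) = 0.01547 × 0.5910 = 9.143 × 10^-3 mol
Let x = n(KCl), y = n(KBr).
Titrant: 1x + 1y = 9.143 × 10^-3;  mass: 74.55x + 119.00y = 0.8481
Solving, x = 5.397 × 10^-3 mol, y = 3.746 × 10^-3 mol
mass of KCl = 5.397 × 10^-3 × 74.55 = 0.4023 g

0.4023 g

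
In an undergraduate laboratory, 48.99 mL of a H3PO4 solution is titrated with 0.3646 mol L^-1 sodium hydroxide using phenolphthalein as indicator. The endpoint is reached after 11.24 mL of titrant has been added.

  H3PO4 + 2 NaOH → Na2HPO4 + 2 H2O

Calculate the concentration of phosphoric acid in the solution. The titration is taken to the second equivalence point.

0.04183 mol/L

n(NaOH) = 0.01124 L × 0.3646 mol/L = 4.098 × 10^-3 mol
From the 1:2 mole ratio, n(H3PO4) = 1/2 × 4.098 × 10^-3 = 2.049 × 10^-3 mol
[H3PO4] = 2.049 × 10^-3 mol / 0.04899 L = 0.04183 mol/L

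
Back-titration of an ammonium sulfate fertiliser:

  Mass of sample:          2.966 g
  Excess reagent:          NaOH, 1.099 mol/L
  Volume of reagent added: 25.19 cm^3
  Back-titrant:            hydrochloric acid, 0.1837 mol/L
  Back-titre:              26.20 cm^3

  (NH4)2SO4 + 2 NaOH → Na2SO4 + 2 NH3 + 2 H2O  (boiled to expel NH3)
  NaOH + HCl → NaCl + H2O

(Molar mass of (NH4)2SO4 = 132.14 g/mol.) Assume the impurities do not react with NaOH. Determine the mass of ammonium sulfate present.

1.511 g

n(NaOH) added = 0.02519 × 1.099 = 0.02768 mol
n(HCl) used in back-titration = 0.02620 × 0.1837 = 4.813 × 10^-3 mol
n(NaOH) left over = 4.813 × 10^-3 mol (1:1 ratio)
n(NaOH) consumed by analyte = 0.02768 − 4.813 × 10^-3 = 0.02287 mol
From the 1:2 ratio, n((NH4)2SO4) = 1/2 × 0.02287 = 0.01144 mol
mass of (NH4)2SO4 = 0.01144 × 132.14 = 1.511 g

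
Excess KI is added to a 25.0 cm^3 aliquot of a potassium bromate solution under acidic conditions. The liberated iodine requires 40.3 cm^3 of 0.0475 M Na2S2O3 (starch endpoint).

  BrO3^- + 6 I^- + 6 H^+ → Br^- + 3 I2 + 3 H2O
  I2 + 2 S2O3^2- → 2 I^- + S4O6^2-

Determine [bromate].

n(S2O3^2-) = 0.0403 × 0.0475 = 1.91 × 10^-3 mol
n(I2) = n(S2O3^2-)/2 = 9.57 × 10^-4 mol
From the 1:3 ratio, n(BrO3^-) in the aliquot = 1/3 × 9.57 × 10^-4 = 3.19 × 10^-4 mol
[BrO3^-] = 3.19 × 10^-4 / 0.0250 = 0.0128 mol/L

0.0128 M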